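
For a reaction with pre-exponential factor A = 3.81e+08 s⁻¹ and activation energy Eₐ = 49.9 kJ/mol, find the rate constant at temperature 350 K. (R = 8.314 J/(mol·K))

1.36e+01 s⁻¹

Step 1: Use the Arrhenius equation: k = A × exp(-Eₐ/RT)
Step 2: Convert Eₐ to J/mol: 49.9 kJ/mol = 49900 J/mol
Step 3: Calculate the exponent: -Eₐ/(RT) = -49900/(8.314 × 350) = -17.14836
Step 4: k = 3.81e+08 × exp(-17.14836)
Step 5: k = 3.81e+08 × 3.56913e-08 = 1.3598e+01 s⁻¹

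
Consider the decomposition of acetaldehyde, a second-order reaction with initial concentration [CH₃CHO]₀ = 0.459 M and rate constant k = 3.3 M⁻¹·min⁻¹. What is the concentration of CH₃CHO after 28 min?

0.01057 M

Step 1: For a second-order reaction: 1/[CH₃CHO] = 1/[CH₃CHO]₀ + kt
Step 2: 1/[CH₃CHO] = 1/0.459 + 3.3 × 28
Step 3: 1/[CH₃CHO] = 2.179 + 92.4 = 94.58
Step 4: [CH₃CHO] = 1/94.58 = 0.01057 M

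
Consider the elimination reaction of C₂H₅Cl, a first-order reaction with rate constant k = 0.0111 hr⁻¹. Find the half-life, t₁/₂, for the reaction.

62.45 hr

Step 1: For a first-order reaction, t₁/₂ = ln(2)/k
Step 2: t₁/₂ = ln(2)/0.0111
Step 3: t₁/₂ = 0.6931/0.0111 = 62.45 hr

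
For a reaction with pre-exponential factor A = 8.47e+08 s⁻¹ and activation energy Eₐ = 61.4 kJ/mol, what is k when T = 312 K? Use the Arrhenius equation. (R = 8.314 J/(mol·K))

4.45e-02 s⁻¹

Step 1: Use the Arrhenius equation: k = A × exp(-Eₐ/RT)
Step 2: Convert Eₐ to J/mol: 61.4 kJ/mol = 61400 J/mol
Step 3: Calculate the exponent: -Eₐ/(RT) = -61400/(8.314 × 312) = -23.67030
Step 4: k = 8.47e+08 × exp(-23.67030)
Step 5: k = 8.47e+08 × 5.24952e-11 = 4.4463e-02 s⁻¹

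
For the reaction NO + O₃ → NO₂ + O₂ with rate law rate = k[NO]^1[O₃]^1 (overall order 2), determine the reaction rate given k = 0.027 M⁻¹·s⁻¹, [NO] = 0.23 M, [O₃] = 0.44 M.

0.002732 M/s

Step 1: The rate law is rate = k[NO]^1[O₃]^1, overall order = 1+1 = 2
Step 2: Substitute values: rate = 0.027 × (0.23)^1 × (0.44)^1
Step 3: rate = 0.027 × 0.23 × 0.44 = 0.0027324 M/s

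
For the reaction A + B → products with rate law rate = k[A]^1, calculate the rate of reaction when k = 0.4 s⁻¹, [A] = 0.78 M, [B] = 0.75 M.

0.312 M/s

Step 1: The rate law is rate = k[A]^1
Step 2: Note that the rate does not depend on [B] (zero order in B).
Step 3: rate = 0.4 × (0.78)^1 = 0.312 M/s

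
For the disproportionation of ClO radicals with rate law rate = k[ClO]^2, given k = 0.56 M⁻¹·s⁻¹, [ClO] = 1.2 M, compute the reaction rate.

0.8064 M/s

Step 1: Identify the rate law: rate = k[ClO]^2
Step 2: Substitute values: rate = 0.56 × (1.2)^2
Step 3: Calculate: rate = 0.56 × 1.44 = 0.8064 M/s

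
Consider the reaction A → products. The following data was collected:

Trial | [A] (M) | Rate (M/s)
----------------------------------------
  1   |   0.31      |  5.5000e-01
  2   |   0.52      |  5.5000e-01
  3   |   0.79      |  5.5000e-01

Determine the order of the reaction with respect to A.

zeroth order (0)

Step 1: Compare trials - when concentration changes, rate stays constant.
Step 2: rate₂/rate₁ = 5.5000e-01/5.5000e-01 = 1
Step 3: [A]₂/[A]₁ = 0.52/0.31 = 1.677
Step 4: Since rate ratio ≈ (conc ratio)^0, the reaction is zeroth order.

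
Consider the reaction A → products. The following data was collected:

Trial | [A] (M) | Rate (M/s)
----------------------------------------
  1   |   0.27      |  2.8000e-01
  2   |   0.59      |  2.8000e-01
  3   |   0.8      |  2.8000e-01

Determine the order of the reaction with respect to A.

zeroth order (0)

Step 1: Compare trials - when concentration changes, rate stays constant.
Step 2: rate₂/rate₁ = 2.8000e-01/2.8000e-01 = 1
Step 3: [A]₂/[A]₁ = 0.59/0.27 = 2.185
Step 4: Since rate ratio ≈ (conc ratio)^0, the reaction is zeroth order.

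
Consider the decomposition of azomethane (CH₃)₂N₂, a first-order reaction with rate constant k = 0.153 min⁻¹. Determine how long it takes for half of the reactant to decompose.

4.53 min

Step 1: For a first-order reaction, t₁/₂ = ln(2)/k
Step 2: t₁/₂ = ln(2)/0.153
Step 3: t₁/₂ = 0.6931/0.153 = 4.53 min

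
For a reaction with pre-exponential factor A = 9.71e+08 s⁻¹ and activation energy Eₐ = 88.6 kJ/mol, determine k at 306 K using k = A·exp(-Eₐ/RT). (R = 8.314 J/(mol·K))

7.29e-07 s⁻¹

Step 1: Use the Arrhenius equation: k = A × exp(-Eₐ/RT)
Step 2: Convert Eₐ to J/mol: 88.6 kJ/mol = 88600 J/mol
Step 3: Calculate the exponent: -Eₐ/(RT) = -88600/(8.314 × 306) = -34.82589
Step 4: k = 9.71e+08 × exp(-34.82589)
Step 5: k = 9.71e+08 × 7.50426e-16 = 7.2866e-07 s⁻¹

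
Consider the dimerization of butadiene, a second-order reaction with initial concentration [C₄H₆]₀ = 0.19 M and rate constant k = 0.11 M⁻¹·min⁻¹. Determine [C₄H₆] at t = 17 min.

0.1402 M

Step 1: For a second-order reaction: 1/[C₄H₆] = 1/[C₄H₆]₀ + kt
Step 2: 1/[C₄H₆] = 1/0.19 + 0.11 × 17
Step 3: 1/[C₄H₆] = 5.263 + 1.87 = 7.133
Step 4: [C₄H₆] = 1/7.133 = 0.1402 M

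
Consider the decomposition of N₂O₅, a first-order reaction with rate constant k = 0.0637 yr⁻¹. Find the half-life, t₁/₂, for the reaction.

10.88 yr

Step 1: For a first-order reaction, t₁/₂ = ln(2)/k
Step 2: t₁/₂ = ln(2)/0.0637
Step 3: t₁/₂ = 0.6931/0.0637 = 10.88 yr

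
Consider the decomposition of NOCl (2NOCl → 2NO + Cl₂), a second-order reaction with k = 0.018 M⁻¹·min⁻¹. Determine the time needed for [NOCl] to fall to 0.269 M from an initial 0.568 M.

108.7 min

Step 1: For second-order: t = (1/[NOCl] - 1/[NOCl]₀)/k
Step 2: t = (1/0.269 - 1/0.568)/0.018
Step 3: t = (3.717 - 1.761)/0.018
Step 4: t = 1.957/0.018 = 108.7 min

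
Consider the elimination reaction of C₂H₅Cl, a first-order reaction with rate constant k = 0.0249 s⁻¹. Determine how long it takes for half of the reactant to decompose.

27.84 s

Step 1: For a first-order reaction, t₁/₂ = ln(2)/k
Step 2: t₁/₂ = ln(2)/0.0249
Step 3: t₁/₂ = 0.6931/0.0249 = 27.84 s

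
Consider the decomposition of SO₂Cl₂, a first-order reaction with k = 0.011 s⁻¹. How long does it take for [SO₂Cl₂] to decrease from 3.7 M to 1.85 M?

63.01 s

Step 1: For first-order: t = ln([SO₂Cl₂]₀/[SO₂Cl₂])/k
Step 2: t = ln(3.7/1.85)/0.011
Step 3: t = ln(2)/0.011
Step 4: t = 0.6931/0.011 = 63.01 s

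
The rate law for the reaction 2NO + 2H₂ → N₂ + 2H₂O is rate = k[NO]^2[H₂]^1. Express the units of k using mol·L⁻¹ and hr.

(mol·L⁻¹)⁻²·hr⁻¹

Step 1: Overall order = 2 + 1 = 3.
Step 2: rate has units mol·L⁻¹·hr⁻¹; [NO]^2[H₂]^1 has units (mol·L⁻¹)^3.
Step 3: k = rate/([NO]^2[H₂]^1), so units of k = (mol·L⁻¹)^(1-3)·hr⁻¹ = (mol·L⁻¹)⁻²·hr⁻¹.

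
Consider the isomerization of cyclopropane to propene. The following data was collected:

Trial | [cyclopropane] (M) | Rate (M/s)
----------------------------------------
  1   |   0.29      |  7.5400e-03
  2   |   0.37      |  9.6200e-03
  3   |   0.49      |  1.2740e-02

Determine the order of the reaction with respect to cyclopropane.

first order (1)

Step 1: Compare trials to find order n where rate₂/rate₁ = ([cyclopropane]₂/[cyclopropane]₁)^n
Step 2: rate₂/rate₁ = 9.6200e-03/7.5400e-03 = 1.276
Step 3: [cyclopropane]₂/[cyclopropane]₁ = 0.37/0.29 = 1.276
Step 4: n = ln(1.276)/ln(1.276) = 1.00 ≈ 1
Step 5: The reaction is first order in cyclopropane.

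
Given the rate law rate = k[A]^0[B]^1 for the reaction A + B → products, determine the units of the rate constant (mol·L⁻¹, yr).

yr⁻¹

Step 1: Overall order = 0 + 1 = 1.
Step 2: rate has units mol·L⁻¹·yr⁻¹; [A]^0[B]^1 has units (mol·L⁻¹)^1.
Step 3: k = rate/([A]^0[B]^1), so units of k = (mol·L⁻¹)^(1-1)·yr⁻¹ = yr⁻¹.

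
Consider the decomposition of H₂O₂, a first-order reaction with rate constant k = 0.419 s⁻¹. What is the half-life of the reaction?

1.654 s

Step 1: For a first-order reaction, t₁/₂ = ln(2)/k
Step 2: t₁/₂ = ln(2)/0.419
Step 3: t₁/₂ = 0.6931/0.419 = 1.654 s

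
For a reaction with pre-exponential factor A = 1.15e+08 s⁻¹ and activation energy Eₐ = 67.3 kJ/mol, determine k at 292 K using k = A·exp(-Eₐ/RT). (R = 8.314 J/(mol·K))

1.05e-04 s⁻¹

Step 1: Use the Arrhenius equation: k = A × exp(-Eₐ/RT)
Step 2: Convert Eₐ to J/mol: 67.3 kJ/mol = 67300 J/mol
Step 3: Calculate the exponent: -Eₐ/(RT) = -67300/(8.314 × 292) = -27.72185
Step 4: k = 1.15e+08 × exp(-27.72185)
Step 5: k = 1.15e+08 × 9.13174e-13 = 1.0502e-04 s⁻¹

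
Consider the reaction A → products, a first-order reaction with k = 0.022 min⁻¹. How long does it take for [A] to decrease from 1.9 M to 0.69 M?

46.04 min

Step 1: For first-order: t = ln([A]₀/[A])/k
Step 2: t = ln(1.9/0.69)/0.022
Step 3: t = ln(2.754)/0.022
Step 4: t = 1.013/0.022 = 46.04 min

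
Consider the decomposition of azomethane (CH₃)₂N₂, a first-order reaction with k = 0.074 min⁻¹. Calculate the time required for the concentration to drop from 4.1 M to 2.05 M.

9.367 min

Step 1: For first-order: t = ln([azomethane]₀/[azomethane])/k
Step 2: t = ln(4.1/2.05)/0.074
Step 3: t = ln(2)/0.074
Step 4: t = 0.6931/0.074 = 9.367 min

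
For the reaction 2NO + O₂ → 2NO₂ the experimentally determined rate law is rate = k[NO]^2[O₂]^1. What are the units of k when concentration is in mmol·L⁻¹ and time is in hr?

(mmol·L⁻¹)⁻²·hr⁻¹

Step 1: Overall order = 2 + 1 = 3.
Step 2: rate has units mmol·L⁻¹·hr⁻¹; [NO]^2[O₂]^1 has units (mmol·L⁻¹)^3.
Step 3: k = rate/([NO]^2[O₂]^1), so units of k = (mmol·L⁻¹)^(1-3)·hr⁻¹ = (mmol·L⁻¹)⁻²·hr⁻¹.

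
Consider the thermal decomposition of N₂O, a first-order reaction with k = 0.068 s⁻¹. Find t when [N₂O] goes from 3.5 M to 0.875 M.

20.39 s

Step 1: For first-order: t = ln([N₂O]₀/[N₂O])/k
Step 2: t = ln(3.5/0.875)/0.068
Step 3: t = ln(4)/0.068
Step 4: t = 1.386/0.068 = 20.39 s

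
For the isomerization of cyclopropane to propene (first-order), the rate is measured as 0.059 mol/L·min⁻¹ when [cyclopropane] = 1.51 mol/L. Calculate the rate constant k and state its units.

0.03907 min⁻¹

Step 1: rate = k[cyclopropane]^1, so k = rate / [cyclopropane]^1.
Step 2: k = 0.059 / (1.51)^1 = 0.059 / 1.51.
Step 3: k = 0.03907 min⁻¹.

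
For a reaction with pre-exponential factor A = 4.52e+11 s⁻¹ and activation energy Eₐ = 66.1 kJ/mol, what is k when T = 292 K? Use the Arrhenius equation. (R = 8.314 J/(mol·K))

6.77e-01 s⁻¹

Step 1: Use the Arrhenius equation: k = A × exp(-Eₐ/RT)
Step 2: Convert Eₐ to J/mol: 66.1 kJ/mol = 66100 J/mol
Step 3: Calculate the exponent: -Eₐ/(RT) = -66100/(8.314 × 292) = -27.22755
Step 4: k = 4.52e+11 × exp(-27.22755)
Step 5: k = 4.52e+11 × 1.49701e-12 = 6.7665e-01 s⁻¹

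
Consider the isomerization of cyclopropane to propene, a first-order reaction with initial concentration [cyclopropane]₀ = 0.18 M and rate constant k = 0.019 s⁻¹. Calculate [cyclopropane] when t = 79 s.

0.04012 M

Step 1: For a first-order reaction: [cyclopropane] = [cyclopropane]₀ × e^(-kt)
Step 2: [cyclopropane] = 0.18 × e^(-0.019 × 79)
Step 3: [cyclopropane] = 0.18 × e^(-1.501)
Step 4: [cyclopropane] = 0.18 × 0.222907 = 0.04012 M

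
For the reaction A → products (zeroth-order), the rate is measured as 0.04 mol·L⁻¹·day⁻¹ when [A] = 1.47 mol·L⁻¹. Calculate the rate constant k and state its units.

0.04 mol·L⁻¹·day⁻¹

Step 1: For a zeroth-order reaction, rate = k (independent of concentration).
Step 2: k = rate = 0.04 mol·L⁻¹·day⁻¹.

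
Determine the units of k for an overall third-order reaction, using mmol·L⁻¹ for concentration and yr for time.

(mmol·L⁻¹)⁻²·yr⁻¹

Step 1: For overall order n, rate = k × (concentration)^n.
Step 2: Rate has units mmol·L⁻¹·yr⁻¹; concentration term has units (mmol·L⁻¹)^3.
Step 3: k = rate / (concentration)^n, so units of k = (mmol·L⁻¹)^(1-3)·yr⁻¹ = (mmol·L⁻¹)⁻²·yr⁻¹.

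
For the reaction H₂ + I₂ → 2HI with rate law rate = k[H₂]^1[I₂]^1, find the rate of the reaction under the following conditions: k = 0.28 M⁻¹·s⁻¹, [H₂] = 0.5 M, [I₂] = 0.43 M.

0.0602 M/s

Step 1: The rate law is rate = k[H₂]^1[I₂]^1
Step 2: Substitute: rate = 0.28 × (0.5)^1 × (0.43)^1
Step 3: rate = 0.28 × 0.5 × 0.43 = 0.0602 M/s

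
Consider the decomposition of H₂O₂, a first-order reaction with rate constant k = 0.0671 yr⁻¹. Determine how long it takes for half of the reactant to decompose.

10.33 yr

Step 1: For a first-order reaction, t₁/₂ = ln(2)/k
Step 2: t₁/₂ = ln(2)/0.0671
Step 3: t₁/₂ = 0.6931/0.0671 = 10.33 yr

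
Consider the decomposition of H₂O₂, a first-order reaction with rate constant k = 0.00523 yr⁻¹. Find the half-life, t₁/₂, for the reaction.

132.5 yr

Step 1: For a first-order reaction, t₁/₂ = ln(2)/k
Step 2: t₁/₂ = ln(2)/0.00523
Step 3: t₁/₂ = 0.6931/0.00523 = 132.5 yr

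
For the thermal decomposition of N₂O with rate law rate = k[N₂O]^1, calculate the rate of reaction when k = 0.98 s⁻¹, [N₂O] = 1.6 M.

1.568 M/s

Step 1: Identify the rate law: rate = k[N₂O]^1
Step 2: Substitute values: rate = 0.98 × (1.6)^1
Step 3: Calculate: rate = 0.98 × 1.6 = 1.568 M/s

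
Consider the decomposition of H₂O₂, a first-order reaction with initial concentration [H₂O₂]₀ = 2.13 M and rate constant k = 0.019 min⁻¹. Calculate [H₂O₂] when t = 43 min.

0.9409 M

Step 1: For a first-order reaction: [H₂O₂] = [H₂O₂]₀ × e^(-kt)
Step 2: [H₂O₂] = 2.13 × e^(-0.019 × 43)
Step 3: [H₂O₂] = 2.13 × e^(-0.817)
Step 4: [H₂O₂] = 2.13 × 0.441755 = 0.9409 M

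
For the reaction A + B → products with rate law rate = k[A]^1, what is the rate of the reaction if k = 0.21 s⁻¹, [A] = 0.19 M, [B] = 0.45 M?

0.0399 M/s

Step 1: The rate law is rate = k[A]^1
Step 2: Note that the rate does not depend on [B] (zero order in B).
Step 3: rate = 0.21 × (0.19)^1 = 0.0399 M/s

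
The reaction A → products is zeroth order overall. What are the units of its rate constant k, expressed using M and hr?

M·hr⁻¹

Step 1: For overall order n, rate = k × (concentration)^n.
Step 2: Rate has units M·hr⁻¹; concentration term has units M^0.
Step 3: k = rate / (concentration)^n, so units of k = M^(1-0)·hr⁻¹ = M·hr⁻¹.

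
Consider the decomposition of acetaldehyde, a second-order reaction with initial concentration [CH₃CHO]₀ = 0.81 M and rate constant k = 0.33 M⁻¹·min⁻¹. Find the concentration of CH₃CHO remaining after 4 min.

0.3915 M

Step 1: For a second-order reaction: 1/[CH₃CHO] = 1/[CH₃CHO]₀ + kt
Step 2: 1/[CH₃CHO] = 1/0.81 + 0.33 × 4
Step 3: 1/[CH₃CHO] = 1.235 + 1.32 = 2.555
Step 4: [CH₃CHO] = 1/2.555 = 0.3915 M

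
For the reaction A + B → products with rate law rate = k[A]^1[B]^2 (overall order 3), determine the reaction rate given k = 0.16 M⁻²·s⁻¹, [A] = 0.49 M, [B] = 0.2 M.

0.003136 M/s

Step 1: The rate law is rate = k[A]^1[B]^2, overall order = 1+2 = 3
Step 2: Substitute values: rate = 0.16 × (0.49)^1 × (0.2)^2
Step 3: rate = 0.16 × 0.49 × 0.04 = 0.003136 M/s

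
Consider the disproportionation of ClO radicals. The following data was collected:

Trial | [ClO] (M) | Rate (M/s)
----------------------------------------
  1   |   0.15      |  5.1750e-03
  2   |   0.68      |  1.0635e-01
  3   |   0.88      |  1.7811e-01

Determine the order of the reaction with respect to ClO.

second order (2)

Step 1: Compare trials to find order n where rate₂/rate₁ = ([ClO]₂/[ClO]₁)^n
Step 2: rate₂/rate₁ = 1.0635e-01/5.1750e-03 = 20.55
Step 3: [ClO]₂/[ClO]₁ = 0.68/0.15 = 4.533
Step 4: n = ln(20.55)/ln(4.533) = 2.00 ≈ 2
Step 5: The reaction is second order in ClO.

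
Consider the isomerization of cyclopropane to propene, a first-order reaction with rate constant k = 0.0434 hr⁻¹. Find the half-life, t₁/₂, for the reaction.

15.97 hr

Step 1: For a first-order reaction, t₁/₂ = ln(2)/k
Step 2: t₁/₂ = ln(2)/0.0434
Step 3: t₁/₂ = 0.6931/0.0434 = 15.97 hr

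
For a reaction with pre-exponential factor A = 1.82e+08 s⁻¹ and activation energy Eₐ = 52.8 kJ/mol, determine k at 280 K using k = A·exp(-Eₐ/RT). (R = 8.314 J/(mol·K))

2.57e-02 s⁻¹

Step 1: Use the Arrhenius equation: k = A × exp(-Eₐ/RT)
Step 2: Convert Eₐ to J/mol: 52.8 kJ/mol = 52800 J/mol
Step 3: Calculate the exponent: -Eₐ/(RT) = -52800/(8.314 × 280) = -22.68119
Step 4: k = 1.82e+08 × exp(-22.68119)
Step 5: k = 1.82e+08 × 1.41151e-10 = 2.5689e-02 s⁻¹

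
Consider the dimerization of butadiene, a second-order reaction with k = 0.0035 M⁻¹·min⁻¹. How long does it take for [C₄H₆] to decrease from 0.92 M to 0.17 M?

1370 min

Step 1: For second-order: t = (1/[C₄H₆] - 1/[C₄H₆]₀)/k
Step 2: t = (1/0.17 - 1/0.92)/0.0035
Step 3: t = (5.882 - 1.087)/0.0035
Step 4: t = 4.795/0.0035 = 1370 min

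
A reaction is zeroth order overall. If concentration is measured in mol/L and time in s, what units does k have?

mol/L·s⁻¹

Step 1: For overall order n, rate = k × (concentration)^n.
Step 2: Rate has units mol/L·s⁻¹; concentration term has units (mol/L)^0.
Step 3: k = rate / (concentration)^n, so units of k = (mol/L)^(1-0)·s⁻¹ = mol/L·s⁻¹.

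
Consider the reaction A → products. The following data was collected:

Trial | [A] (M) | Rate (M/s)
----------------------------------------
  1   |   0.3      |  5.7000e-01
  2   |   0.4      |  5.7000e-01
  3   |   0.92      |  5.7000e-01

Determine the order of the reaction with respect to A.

zeroth order (0)

Step 1: Compare trials - when concentration changes, rate stays constant.
Step 2: rate₂/rate₁ = 5.7000e-01/5.7000e-01 = 1
Step 3: [A]₂/[A]₁ = 0.4/0.3 = 1.333
Step 4: Since rate ratio ≈ (conc ratio)^0, the reaction is zeroth order.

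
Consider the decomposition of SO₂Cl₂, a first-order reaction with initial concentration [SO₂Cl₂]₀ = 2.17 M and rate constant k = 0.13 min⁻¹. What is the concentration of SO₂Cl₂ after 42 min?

0.00923 M

Step 1: For a first-order reaction: [SO₂Cl₂] = [SO₂Cl₂]₀ × e^(-kt)
Step 2: [SO₂Cl₂] = 2.17 × e^(-0.13 × 42)
Step 3: [SO₂Cl₂] = 2.17 × e^(-5.46)
Step 4: [SO₂Cl₂] = 2.17 × 0.00425356 = 0.00923 M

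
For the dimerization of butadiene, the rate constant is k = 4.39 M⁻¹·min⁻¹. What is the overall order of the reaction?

second order (2)

Step 1: The units of k for an nth-order reaction are (concentration)^(1-n)·(time)⁻¹.
Step 2: Here k has units M⁻¹·min⁻¹, so the concentration exponent is -1.
Step 3: 1 - n = -1 ⇒ n = 2. The reaction is second order.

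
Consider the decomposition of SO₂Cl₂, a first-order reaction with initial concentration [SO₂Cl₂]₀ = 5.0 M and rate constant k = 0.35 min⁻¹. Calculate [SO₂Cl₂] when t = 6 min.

0.6123 M

Step 1: For a first-order reaction: [SO₂Cl₂] = [SO₂Cl₂]₀ × e^(-kt)
Step 2: [SO₂Cl₂] = 5.0 × e^(-0.35 × 6)
Step 3: [SO₂Cl₂] = 5.0 × e^(-2.1)
Step 4: [SO₂Cl₂] = 5.0 × 0.122456 = 0.6123 M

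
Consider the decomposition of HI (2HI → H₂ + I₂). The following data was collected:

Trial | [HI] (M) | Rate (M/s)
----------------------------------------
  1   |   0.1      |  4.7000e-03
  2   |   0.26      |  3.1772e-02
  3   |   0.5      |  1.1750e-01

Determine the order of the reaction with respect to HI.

second order (2)

Step 1: Compare trials to find order n where rate₂/rate₁ = ([HI]₂/[HI]₁)^n
Step 2: rate₂/rate₁ = 3.1772e-02/4.7000e-03 = 6.76
Step 3: [HI]₂/[HI]₁ = 0.26/0.1 = 2.6
Step 4: n = ln(6.76)/ln(2.6) = 2.00 ≈ 2
Step 5: The reaction is second order in HI.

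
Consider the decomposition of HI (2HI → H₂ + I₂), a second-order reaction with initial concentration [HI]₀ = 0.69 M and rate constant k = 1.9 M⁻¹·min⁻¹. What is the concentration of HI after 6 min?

0.07783 M

Step 1: For a second-order reaction: 1/[HI] = 1/[HI]₀ + kt
Step 2: 1/[HI] = 1/0.69 + 1.9 × 6
Step 3: 1/[HI] = 1.449 + 11.4 = 12.85
Step 4: [HI] = 1/12.85 = 0.07783 M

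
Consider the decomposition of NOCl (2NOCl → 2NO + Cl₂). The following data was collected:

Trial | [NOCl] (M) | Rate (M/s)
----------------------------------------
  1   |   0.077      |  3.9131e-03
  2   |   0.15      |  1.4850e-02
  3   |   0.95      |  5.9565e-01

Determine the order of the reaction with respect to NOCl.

second order (2)

Step 1: Compare trials to find order n where rate₂/rate₁ = ([NOCl]₂/[NOCl]₁)^n
Step 2: rate₂/rate₁ = 1.4850e-02/3.9131e-03 = 3.795
Step 3: [NOCl]₂/[NOCl]₁ = 0.15/0.077 = 1.948
Step 4: n = ln(3.795)/ln(1.948) = 2.00 ≈ 2
Step 5: The reaction is second order in NOCl.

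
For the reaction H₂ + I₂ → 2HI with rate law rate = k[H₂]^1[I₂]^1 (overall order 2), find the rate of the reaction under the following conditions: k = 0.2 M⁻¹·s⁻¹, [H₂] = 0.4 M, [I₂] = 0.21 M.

0.0168 M/s

Step 1: The rate law is rate = k[H₂]^1[I₂]^1, overall order = 1+1 = 2
Step 2: Substitute values: rate = 0.2 × (0.4)^1 × (0.21)^1
Step 3: rate = 0.2 × 0.4 × 0.21 = 0.0168 M/s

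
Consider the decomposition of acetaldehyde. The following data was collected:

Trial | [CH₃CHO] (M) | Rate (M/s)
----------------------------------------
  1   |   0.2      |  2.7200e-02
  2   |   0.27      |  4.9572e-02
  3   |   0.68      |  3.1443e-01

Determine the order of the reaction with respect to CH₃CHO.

second order (2)

Step 1: Compare trials to find order n where rate₂/rate₁ = ([CH₃CHO]₂/[CH₃CHO]₁)^n
Step 2: rate₂/rate₁ = 4.9572e-02/2.7200e-02 = 1.822
Step 3: [CH₃CHO]₂/[CH₃CHO]₁ = 0.27/0.2 = 1.35
Step 4: n = ln(1.822)/ln(1.35) = 2.00 ≈ 2
Step 5: The reaction is second order in CH₃CHO.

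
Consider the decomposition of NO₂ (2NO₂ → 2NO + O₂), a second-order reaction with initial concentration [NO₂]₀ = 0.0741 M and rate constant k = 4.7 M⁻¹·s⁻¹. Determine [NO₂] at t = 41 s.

0.00485 M

Step 1: For a second-order reaction: 1/[NO₂] = 1/[NO₂]₀ + kt
Step 2: 1/[NO₂] = 1/0.0741 + 4.7 × 41
Step 3: 1/[NO₂] = 13.5 + 192.7 = 206.2
Step 4: [NO₂] = 1/206.2 = 0.00485 M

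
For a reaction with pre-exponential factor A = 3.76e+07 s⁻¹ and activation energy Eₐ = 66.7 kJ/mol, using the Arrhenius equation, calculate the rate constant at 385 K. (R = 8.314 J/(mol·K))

3.35e-02 s⁻¹

Step 1: Use the Arrhenius equation: k = A × exp(-Eₐ/RT)
Step 2: Convert Eₐ to J/mol: 66.7 kJ/mol = 66700 J/mol
Step 3: Calculate the exponent: -Eₐ/(RT) = -66700/(8.314 × 385) = -20.83795
Step 4: k = 3.76e+07 × exp(-20.83795)
Step 5: k = 3.76e+07 × 8.91648e-10 = 3.3526e-02 s⁻¹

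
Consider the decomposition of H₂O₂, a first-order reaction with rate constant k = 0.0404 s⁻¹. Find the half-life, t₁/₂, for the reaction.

17.16 s

Step 1: For a first-order reaction, t₁/₂ = ln(2)/k
Step 2: t₁/₂ = ln(2)/0.0404
Step 3: t₁/₂ = 0.6931/0.0404 = 17.16 s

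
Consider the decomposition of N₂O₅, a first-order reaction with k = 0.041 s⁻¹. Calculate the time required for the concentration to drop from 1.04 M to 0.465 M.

19.63 s

Step 1: For first-order: t = ln([N₂O₅]₀/[N₂O₅])/k
Step 2: t = ln(1.04/0.465)/0.041
Step 3: t = ln(2.237)/0.041
Step 4: t = 0.8049/0.041 = 19.63 s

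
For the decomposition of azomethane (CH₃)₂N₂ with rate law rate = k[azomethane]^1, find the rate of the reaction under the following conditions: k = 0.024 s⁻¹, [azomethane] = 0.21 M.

0.00504 M/s

Step 1: Identify the rate law: rate = k[azomethane]^1
Step 2: Substitute values: rate = 0.024 × (0.21)^1
Step 3: Calculate: rate = 0.024 × 0.21 = 0.00504 M/s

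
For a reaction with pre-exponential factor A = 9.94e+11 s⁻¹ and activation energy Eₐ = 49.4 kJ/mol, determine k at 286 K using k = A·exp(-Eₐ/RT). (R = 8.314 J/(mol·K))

9.43e+02 s⁻¹

Step 1: Use the Arrhenius equation: k = A × exp(-Eₐ/RT)
Step 2: Convert Eₐ to J/mol: 49.4 kJ/mol = 49400 J/mol
Step 3: Calculate the exponent: -Eₐ/(RT) = -49400/(8.314 × 286) = -20.77547
Step 4: k = 9.94e+11 × exp(-20.77547)
Step 5: k = 9.94e+11 × 9.49135e-10 = 9.4344e+02 s⁻¹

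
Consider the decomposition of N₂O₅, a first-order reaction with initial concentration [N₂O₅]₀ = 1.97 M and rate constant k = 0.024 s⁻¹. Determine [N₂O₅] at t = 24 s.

1.107 M

Step 1: For a first-order reaction: [N₂O₅] = [N₂O₅]₀ × e^(-kt)
Step 2: [N₂O₅] = 1.97 × e^(-0.024 × 24)
Step 3: [N₂O₅] = 1.97 × e^(-0.576)
Step 4: [N₂O₅] = 1.97 × 0.562142 = 1.107 M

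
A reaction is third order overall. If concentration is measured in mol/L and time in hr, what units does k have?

(mol/L)⁻²·hr⁻¹

Step 1: For overall order n, rate = k × (concentration)^n.
Step 2: Rate has units mol/L·hr⁻¹; concentration term has units (mol/L)^3.
Step 3: k = rate / (concentration)^n, so units of k = (mol/L)^(1-3)·hr⁻¹ = (mol/L)⁻²·hr⁻¹.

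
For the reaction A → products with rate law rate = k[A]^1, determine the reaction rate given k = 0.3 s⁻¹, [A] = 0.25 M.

0.075 M/s

Step 1: Identify the rate law: rate = k[A]^1
Step 2: Substitute values: rate = 0.3 × (0.25)^1
Step 3: Calculate: rate = 0.3 × 0.25 = 0.075 M/s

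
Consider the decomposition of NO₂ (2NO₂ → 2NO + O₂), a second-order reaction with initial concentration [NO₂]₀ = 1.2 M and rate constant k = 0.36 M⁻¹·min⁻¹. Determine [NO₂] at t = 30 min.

0.08596 M

Step 1: For a second-order reaction: 1/[NO₂] = 1/[NO₂]₀ + kt
Step 2: 1/[NO₂] = 1/1.2 + 0.36 × 30
Step 3: 1/[NO₂] = 0.8333 + 10.8 = 11.63
Step 4: [NO₂] = 1/11.63 = 0.08596 M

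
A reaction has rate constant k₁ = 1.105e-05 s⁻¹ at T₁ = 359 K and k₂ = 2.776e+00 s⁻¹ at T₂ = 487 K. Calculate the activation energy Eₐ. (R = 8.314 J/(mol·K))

141.2 kJ/mol

Step 1: Use the two-temperature Arrhenius form: ln(k₂/k₁) = -Eₐ/R × (1/T₂ - 1/T₁)
Step 2: ln(k₂/k₁) = ln(2.776e+00/1.105e-05) = ln(251222) = 12.4341
Step 3: 1/T₂ - 1/T₁ = 1/487 - 1/359 = -7.321272e-04 K⁻¹
Step 4: Eₐ = -R × ln(k₂/k₁) / (1/T₂ - 1/T₁) = -8.314 × 12.4341 / -7.321272e-04
Step 5: Eₐ = 1.4120e+05 J/mol = 141.2 kJ/mol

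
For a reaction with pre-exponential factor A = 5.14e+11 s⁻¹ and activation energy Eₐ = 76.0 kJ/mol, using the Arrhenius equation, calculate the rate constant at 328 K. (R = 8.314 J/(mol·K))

4.05e-01 s⁻¹

Step 1: Use the Arrhenius equation: k = A × exp(-Eₐ/RT)
Step 2: Convert Eₐ to J/mol: 76.0 kJ/mol = 76000 J/mol
Step 3: Calculate the exponent: -Eₐ/(RT) = -76000/(8.314 × 328) = -27.86954
Step 4: k = 5.14e+11 × exp(-27.86954)
Step 5: k = 5.14e+11 × 7.87794e-13 = 4.0493e-01 s⁻¹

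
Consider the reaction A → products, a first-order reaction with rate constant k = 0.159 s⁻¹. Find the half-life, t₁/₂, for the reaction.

4.359 s

Step 1: For a first-order reaction, t₁/₂ = ln(2)/k
Step 2: t₁/₂ = ln(2)/0.159
Step 3: t₁/₂ = 0.6931/0.159 = 4.359 s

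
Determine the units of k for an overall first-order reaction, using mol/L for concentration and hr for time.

hr⁻¹

Step 1: For overall order n, rate = k × (concentration)^n.
Step 2: Rate has units mol/L·hr⁻¹; concentration term has units (mol/L)^1.
Step 3: k = rate / (concentration)^n, so units of k = (mol/L)^(1-1)·hr⁻¹ = hr⁻¹.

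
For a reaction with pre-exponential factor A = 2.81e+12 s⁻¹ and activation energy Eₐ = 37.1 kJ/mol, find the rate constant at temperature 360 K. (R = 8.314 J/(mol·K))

1.16e+07 s⁻¹

Step 1: Use the Arrhenius equation: k = A × exp(-Eₐ/RT)
Step 2: Convert Eₐ to J/mol: 37.1 kJ/mol = 37100 J/mol
Step 3: Calculate the exponent: -Eₐ/(RT) = -37100/(8.314 × 360) = -12.39542
Step 4: k = 2.81e+12 × exp(-12.39542)
Step 5: k = 2.81e+12 × 4.13750e-06 = 1.1626e+07 s⁻¹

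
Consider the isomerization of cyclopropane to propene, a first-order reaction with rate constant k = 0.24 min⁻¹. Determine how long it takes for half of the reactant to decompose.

2.888 min

Step 1: For a first-order reaction, t₁/₂ = ln(2)/k
Step 2: t₁/₂ = ln(2)/0.24
Step 3: t₁/₂ = 0.6931/0.24 = 2.888 min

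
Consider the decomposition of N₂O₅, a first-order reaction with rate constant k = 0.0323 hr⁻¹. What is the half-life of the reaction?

21.46 hr

Step 1: For a first-order reaction, t₁/₂ = ln(2)/k
Step 2: t₁/₂ = ln(2)/0.0323
Step 3: t₁/₂ = 0.6931/0.0323 = 21.46 hr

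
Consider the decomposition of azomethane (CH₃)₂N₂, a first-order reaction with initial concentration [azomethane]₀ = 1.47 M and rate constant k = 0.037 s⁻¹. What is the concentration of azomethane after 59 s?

0.1657 M

Step 1: For a first-order reaction: [azomethane] = [azomethane]₀ × e^(-kt)
Step 2: [azomethane] = 1.47 × e^(-0.037 × 59)
Step 3: [azomethane] = 1.47 × e^(-2.183)
Step 4: [azomethane] = 1.47 × 0.112703 = 0.1657 M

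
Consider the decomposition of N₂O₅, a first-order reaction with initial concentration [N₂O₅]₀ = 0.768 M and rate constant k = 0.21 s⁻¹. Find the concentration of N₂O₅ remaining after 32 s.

0.0009266 M

Step 1: For a first-order reaction: [N₂O₅] = [N₂O₅]₀ × e^(-kt)
Step 2: [N₂O₅] = 0.768 × e^(-0.21 × 32)
Step 3: [N₂O₅] = 0.768 × e^(-6.72)
Step 4: [N₂O₅] = 0.768 × 0.00120654 = 0.0009266 M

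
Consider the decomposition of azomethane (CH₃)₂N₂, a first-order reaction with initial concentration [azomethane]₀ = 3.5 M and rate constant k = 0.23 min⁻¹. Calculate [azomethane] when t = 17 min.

0.07014 M

Step 1: For a first-order reaction: [azomethane] = [azomethane]₀ × e^(-kt)
Step 2: [azomethane] = 3.5 × e^(-0.23 × 17)
Step 3: [azomethane] = 3.5 × e^(-3.91)
Step 4: [azomethane] = 3.5 × 0.0200405 = 0.07014 M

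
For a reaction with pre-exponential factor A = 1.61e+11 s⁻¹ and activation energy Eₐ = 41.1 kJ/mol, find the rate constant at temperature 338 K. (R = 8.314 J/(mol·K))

7.16e+04 s⁻¹

Step 1: Use the Arrhenius equation: k = A × exp(-Eₐ/RT)
Step 2: Convert Eₐ to J/mol: 41.1 kJ/mol = 41100 J/mol
Step 3: Calculate the exponent: -Eₐ/(RT) = -41100/(8.314 × 338) = -14.62565
Step 4: k = 1.61e+11 × exp(-14.62565)
Step 5: k = 1.61e+11 × 4.44796e-07 = 7.1612e+04 s⁻¹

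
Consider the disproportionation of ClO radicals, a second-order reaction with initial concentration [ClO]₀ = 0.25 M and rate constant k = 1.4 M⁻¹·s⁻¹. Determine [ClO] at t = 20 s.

0.03125 M

Step 1: For a second-order reaction: 1/[ClO] = 1/[ClO]₀ + kt
Step 2: 1/[ClO] = 1/0.25 + 1.4 × 20
Step 3: 1/[ClO] = 4 + 28 = 32
Step 4: [ClO] = 1/32 = 0.03125 M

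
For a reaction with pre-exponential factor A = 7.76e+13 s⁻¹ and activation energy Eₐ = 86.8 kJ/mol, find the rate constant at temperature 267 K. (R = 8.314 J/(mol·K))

8.09e-04 s⁻¹

Step 1: Use the Arrhenius equation: k = A × exp(-Eₐ/RT)
Step 2: Convert Eₐ to J/mol: 86.8 kJ/mol = 86800 J/mol
Step 3: Calculate the exponent: -Eₐ/(RT) = -86800/(8.314 × 267) = -39.10195
Step 4: k = 7.76e+13 × exp(-39.10195)
Step 5: k = 7.76e+13 × 1.04289e-17 = 8.0928e-04 s⁻¹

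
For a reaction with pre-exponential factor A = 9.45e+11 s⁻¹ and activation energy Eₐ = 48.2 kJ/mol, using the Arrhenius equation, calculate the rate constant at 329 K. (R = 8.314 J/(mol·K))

2.10e+04 s⁻¹

Step 1: Use the Arrhenius equation: k = A × exp(-Eₐ/RT)
Step 2: Convert Eₐ to J/mol: 48.2 kJ/mol = 48200 J/mol
Step 3: Calculate the exponent: -Eₐ/(RT) = -48200/(8.314 × 329) = -17.62143
Step 4: k = 9.45e+11 × exp(-17.62143)
Step 5: k = 9.45e+11 × 2.22387e-08 = 2.1016e+04 s⁻¹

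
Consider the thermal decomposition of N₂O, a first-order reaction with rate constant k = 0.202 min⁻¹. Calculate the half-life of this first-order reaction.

3.431 min

Step 1: For a first-order reaction, t₁/₂ = ln(2)/k
Step 2: t₁/₂ = ln(2)/0.202
Step 3: t₁/₂ = 0.6931/0.202 = 3.431 min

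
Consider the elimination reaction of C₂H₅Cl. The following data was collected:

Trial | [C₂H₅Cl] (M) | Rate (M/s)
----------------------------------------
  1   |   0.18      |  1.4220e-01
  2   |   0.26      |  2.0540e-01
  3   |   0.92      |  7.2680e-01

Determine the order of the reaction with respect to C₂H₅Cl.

first order (1)

Step 1: Compare trials to find order n where rate₂/rate₁ = ([C₂H₅Cl]₂/[C₂H₅Cl]₁)^n
Step 2: rate₂/rate₁ = 2.0540e-01/1.4220e-01 = 1.444
Step 3: [C₂H₅Cl]₂/[C₂H₅Cl]₁ = 0.26/0.18 = 1.444
Step 4: n = ln(1.444)/ln(1.444) = 1.00 ≈ 1
Step 5: The reaction is first order in C₂H₅Cl.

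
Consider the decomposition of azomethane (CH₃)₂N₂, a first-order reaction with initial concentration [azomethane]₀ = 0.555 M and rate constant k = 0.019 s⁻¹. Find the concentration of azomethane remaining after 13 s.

0.4335 M

Step 1: For a first-order reaction: [azomethane] = [azomethane]₀ × e^(-kt)
Step 2: [azomethane] = 0.555 × e^(-0.019 × 13)
Step 3: [azomethane] = 0.555 × e^(-0.247)
Step 4: [azomethane] = 0.555 × 0.781141 = 0.4335 M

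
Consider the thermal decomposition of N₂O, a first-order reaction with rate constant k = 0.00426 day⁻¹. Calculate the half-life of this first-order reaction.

162.7 day

Step 1: For a first-order reaction, t₁/₂ = ln(2)/k
Step 2: t₁/₂ = ln(2)/0.00426
Step 3: t₁/₂ = 0.6931/0.00426 = 162.7 day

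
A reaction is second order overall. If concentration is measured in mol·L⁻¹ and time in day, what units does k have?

(mol·L⁻¹)⁻¹·day⁻¹

Step 1: For overall order n, rate = k × (concentration)^n.
Step 2: Rate has units mol·L⁻¹·day⁻¹; concentration term has units (mol·L⁻¹)^2.
Step 3: k = rate / (concentration)^n, so units of k = (mol·L⁻¹)^(1-2)·day⁻¹ = (mol·L⁻¹)⁻¹·day⁻¹.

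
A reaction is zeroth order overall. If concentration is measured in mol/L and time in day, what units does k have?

mol/L·day⁻¹

Step 1: For overall order n, rate = k × (concentration)^n.
Step 2: Rate has units mol/L·day⁻¹; concentration term has units (mol/L)^0.
Step 3: k = rate / (concentration)^n, so units of k = (mol/L)^(1-0)·day⁻¹ = mol/L·day⁻¹.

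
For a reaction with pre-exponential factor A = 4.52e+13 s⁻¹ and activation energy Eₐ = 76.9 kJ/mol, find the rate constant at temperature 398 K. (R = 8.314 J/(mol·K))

3.65e+03 s⁻¹

Step 1: Use the Arrhenius equation: k = A × exp(-Eₐ/RT)
Step 2: Convert Eₐ to J/mol: 76.9 kJ/mol = 76900 J/mol
Step 3: Calculate the exponent: -Eₐ/(RT) = -76900/(8.314 × 398) = -23.23985
Step 4: k = 4.52e+13 × exp(-23.23985)
Step 5: k = 4.52e+13 × 8.07349e-11 = 3.6492e+03 s⁻¹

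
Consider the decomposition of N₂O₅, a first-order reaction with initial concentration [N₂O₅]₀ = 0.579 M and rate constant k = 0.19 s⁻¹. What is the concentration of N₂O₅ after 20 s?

0.01295 M

Step 1: For a first-order reaction: [N₂O₅] = [N₂O₅]₀ × e^(-kt)
Step 2: [N₂O₅] = 0.579 × e^(-0.19 × 20)
Step 3: [N₂O₅] = 0.579 × e^(-3.8)
Step 4: [N₂O₅] = 0.579 × 0.0223708 = 0.01295 M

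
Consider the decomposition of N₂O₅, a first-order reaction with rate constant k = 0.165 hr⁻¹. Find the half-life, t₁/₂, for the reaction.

4.201 hr

Step 1: For a first-order reaction, t₁/₂ = ln(2)/k
Step 2: t₁/₂ = ln(2)/0.165
Step 3: t₁/₂ = 0.6931/0.165 = 4.201 hr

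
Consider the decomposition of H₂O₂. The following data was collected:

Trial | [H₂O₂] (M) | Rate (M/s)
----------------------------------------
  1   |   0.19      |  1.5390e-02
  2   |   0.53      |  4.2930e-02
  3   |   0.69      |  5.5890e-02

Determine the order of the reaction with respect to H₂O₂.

first order (1)

Step 1: Compare trials to find order n where rate₂/rate₁ = ([H₂O₂]₂/[H₂O₂]₁)^n
Step 2: rate₂/rate₁ = 4.2930e-02/1.5390e-02 = 2.789
Step 3: [H₂O₂]₂/[H₂O₂]₁ = 0.53/0.19 = 2.789
Step 4: n = ln(2.789)/ln(2.789) = 1.00 ≈ 1
Step 5: The reaction is first order in H₂O₂.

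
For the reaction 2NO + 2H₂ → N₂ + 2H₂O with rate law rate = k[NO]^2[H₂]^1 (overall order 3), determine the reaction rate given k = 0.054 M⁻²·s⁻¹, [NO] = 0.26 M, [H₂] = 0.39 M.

0.001424 M/s

Step 1: The rate law is rate = k[NO]^2[H₂]^1, overall order = 2+1 = 3
Step 2: Substitute values: rate = 0.054 × (0.26)^2 × (0.39)^1
Step 3: rate = 0.054 × 0.0676 × 0.39 = 0.00142366 M/s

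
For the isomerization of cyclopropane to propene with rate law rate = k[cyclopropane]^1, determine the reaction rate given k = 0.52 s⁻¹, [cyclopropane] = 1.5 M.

0.78 M/s

Step 1: Identify the rate law: rate = k[cyclopropane]^1
Step 2: Substitute values: rate = 0.52 × (1.5)^1
Step 3: Calculate: rate = 0.52 × 1.5 = 0.78 M/s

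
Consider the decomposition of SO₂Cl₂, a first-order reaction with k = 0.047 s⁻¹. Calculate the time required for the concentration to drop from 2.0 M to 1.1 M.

12.72 s

Step 1: For first-order: t = ln([SO₂Cl₂]₀/[SO₂Cl₂])/k
Step 2: t = ln(2.0/1.1)/0.047
Step 3: t = ln(1.818)/0.047
Step 4: t = 0.5978/0.047 = 12.72 s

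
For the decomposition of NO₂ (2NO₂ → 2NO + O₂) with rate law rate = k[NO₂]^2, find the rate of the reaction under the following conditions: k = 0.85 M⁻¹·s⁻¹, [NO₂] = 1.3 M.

1.437 M/s

Step 1: Identify the rate law: rate = k[NO₂]^2
Step 2: Substitute values: rate = 0.85 × (1.3)^2
Step 3: Calculate: rate = 0.85 × 1.69 = 1.4365 M/s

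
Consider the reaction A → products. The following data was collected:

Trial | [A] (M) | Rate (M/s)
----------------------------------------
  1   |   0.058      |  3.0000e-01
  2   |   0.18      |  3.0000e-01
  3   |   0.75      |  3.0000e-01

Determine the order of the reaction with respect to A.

zeroth order (0)

Step 1: Compare trials - when concentration changes, rate stays constant.
Step 2: rate₂/rate₁ = 3.0000e-01/3.0000e-01 = 1
Step 3: [A]₂/[A]₁ = 0.18/0.058 = 3.103
Step 4: Since rate ratio ≈ (conc ratio)^0, the reaction is zeroth order.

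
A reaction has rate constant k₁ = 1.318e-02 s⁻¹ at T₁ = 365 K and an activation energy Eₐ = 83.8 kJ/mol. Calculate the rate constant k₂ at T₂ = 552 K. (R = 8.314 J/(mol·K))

1.523e+02 s⁻¹

Step 1: Use the two-temperature Arrhenius form: ln(k₂/k₁) = -Eₐ/R × (1/T₂ - 1/T₁)
Step 2: Convert Eₐ to J/mol: 83.8 kJ/mol = 83800 J/mol
Step 3: 1/T₂ - 1/T₁ = 1/552 - 1/365 = -9.281318e-04 K⁻¹
Step 4: ln(k₂/k₁) = -83800/8.314 × -9.281318e-04 = 9.35500
Step 5: k₂ = k₁ × exp(9.35500) = 1.318e-02 × 1.15565e+04 = 1.523e+02 s⁻¹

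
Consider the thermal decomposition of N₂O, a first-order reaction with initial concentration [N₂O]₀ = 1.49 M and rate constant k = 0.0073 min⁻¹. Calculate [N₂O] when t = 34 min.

1.163 M

Step 1: For a first-order reaction: [N₂O] = [N₂O]₀ × e^(-kt)
Step 2: [N₂O] = 1.49 × e^(-0.0073 × 34)
Step 3: [N₂O] = 1.49 × e^(-0.2482)
Step 4: [N₂O] = 1.49 × 0.780204 = 1.163 M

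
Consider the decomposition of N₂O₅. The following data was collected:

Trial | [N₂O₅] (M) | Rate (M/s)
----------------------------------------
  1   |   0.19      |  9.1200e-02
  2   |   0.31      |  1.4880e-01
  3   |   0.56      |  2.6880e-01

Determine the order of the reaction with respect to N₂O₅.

first order (1)

Step 1: Compare trials to find order n where rate₂/rate₁ = ([N₂O₅]₂/[N₂O₅]₁)^n
Step 2: rate₂/rate₁ = 1.4880e-01/9.1200e-02 = 1.632
Step 3: [N₂O₅]₂/[N₂O₅]₁ = 0.31/0.19 = 1.632
Step 4: n = ln(1.632)/ln(1.632) = 1.00 ≈ 1
Step 5: The reaction is first order in N₂O₅.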